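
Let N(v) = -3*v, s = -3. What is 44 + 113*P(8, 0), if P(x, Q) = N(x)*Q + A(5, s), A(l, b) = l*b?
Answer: -1651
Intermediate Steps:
A(l, b) = b*l
P(x, Q) = -15 - 3*Q*x (P(x, Q) = (-3*x)*Q - 3*5 = -3*Q*x - 15 = -15 - 3*Q*x)
44 + 113*P(8, 0) = 44 + 113*(-15 - 3*0*8) = 44 + 113*(-15 + 0) = 44 + 113*(-15) = 44 - 1695 = -1651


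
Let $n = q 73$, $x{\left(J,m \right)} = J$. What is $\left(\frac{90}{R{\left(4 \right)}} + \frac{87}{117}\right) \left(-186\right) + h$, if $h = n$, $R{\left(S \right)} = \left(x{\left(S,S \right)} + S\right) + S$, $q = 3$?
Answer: $- \frac{17086}{13} \approx -1314.3$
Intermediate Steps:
$R{\left(S \right)} = 3 S$ ($R{\left(S \right)} = \left(S + S\right) + S = 2 S + S = 3 S$)
$n = 219$ ($n = 3 \cdot 73 = 219$)
$h = 219$
$\left(\frac{90}{R{\left(4 \right)}} + \frac{87}{117}\right) \left(-186\right) + h = \left(\frac{90}{3 \cdot 4} + \frac{87}{117}\right) \left(-186\right) + 219 = \left(\frac{90}{12} + 87 \cdot \frac{1}{117}\right) \left(-186\right) + 219 = \left(90 \cdot \frac{1}{12} + \frac{29}{39}\right) \left(-186\right) + 219 = \left(\frac{15}{2} + \frac{29}{39}\right) \left(-186\right) + 219 = \frac{643}{78} \left(-186\right) + 219 = - \frac{19933}{13} + 219 = - \frac{17086}{13}$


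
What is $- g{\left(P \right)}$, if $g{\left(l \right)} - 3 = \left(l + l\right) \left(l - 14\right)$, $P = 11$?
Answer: $63$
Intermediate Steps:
$g{\left(l \right)} = 3 + 2 l \left(-14 + l\right)$ ($g{\left(l \right)} = 3 + \left(l + l\right) \left(l - 14\right) = 3 + 2 l \left(-14 + l\right)$)
$- g{\left(P \right)} = - (3 - 308 + 2 \cdot 11^{2}) = - (3 - 308 + 2 \cdot 121) = - (3 - 308 + 242) = \left(-1\right) \left(-63\right) = 63$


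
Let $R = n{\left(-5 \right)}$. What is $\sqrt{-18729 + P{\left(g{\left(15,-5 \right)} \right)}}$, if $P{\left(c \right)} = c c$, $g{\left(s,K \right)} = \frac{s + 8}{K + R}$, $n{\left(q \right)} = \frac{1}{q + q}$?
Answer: $\frac{i \sqrt{48661229}}{51} \approx 136.78 i$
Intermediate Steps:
$n{\left(q \right)} = \frac{1}{2 q}$
$R = - \frac{1}{10}$ ($R = \frac{1}{2 \left(-5\right)} = \frac{1}{2} \left(- \frac{1}{5}\right) = - \frac{1}{10} \approx -0.1$)
$g{\left(s,K \right)} = \frac{8 + s}{- \frac{1}{10} + K}$ ($g{\left(s,K \right)} = \frac{s + 8}{K - \frac{1}{10}} = \frac{8 + s}{- \frac{1}{10} + K}$)
$P{\left(c \right)} = c^{2}$
$\sqrt{-18729 + P{\left(g{\left(15,-5 \right)} \right)}} = \sqrt{-18729 + \left(\frac{10 \left(8 + 15\right)}{-1 + 10 \left(-5\right)}\right)^{2}} = \sqrt{-18729 + \left(10 \frac{1}{-1 - 50} \cdot 23\right)^{2}} = \sqrt{-18729 + \left(10 \frac{1}{-51} \cdot 23\right)^{2}} = \sqrt{-18729 + \left(10 \left(- \frac{1}{51}\right) 23\right)^{2}} = \sqrt{-18729 + \left(- \frac{230}{51}\right)^{2}} = \sqrt{-18729 + \frac{52900}{2601}} = \sqrt{- \frac{48661229}{2601}} = \frac{i \sqrt{48661229}}{51}$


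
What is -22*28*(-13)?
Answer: 8008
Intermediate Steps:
-22*28*(-13) = -616*(-13) = 8008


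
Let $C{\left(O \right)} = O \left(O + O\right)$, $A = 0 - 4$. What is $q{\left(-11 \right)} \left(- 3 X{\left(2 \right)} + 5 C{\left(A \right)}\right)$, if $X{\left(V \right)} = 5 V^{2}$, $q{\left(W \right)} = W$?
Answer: $-1100$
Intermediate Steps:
$A = -4$ ($A = 0 - 4 = -4$)
$C{\left(O \right)} = 2 O^{2}$ ($C{\left(O \right)} = O 2 O = 2 O^{2}$)
$q{\left(-11 \right)} \left(- 3 X{\left(2 \right)} + 5 C{\left(A \right)}\right) = - 11 \left(- 3 \cdot 5 \cdot 2^{2} + 5 \cdot 2 \left(-4\right)^{2}\right) = - 11 \left(- 3 \cdot 5 \cdot 4 + 5 \cdot 2 \cdot 16\right) = - 11 \left(\left(-3\right) 20 + 5 \cdot 32\right) = - 11 \left(-60 + 160\right) = \left(-11\right) 100 = -1100$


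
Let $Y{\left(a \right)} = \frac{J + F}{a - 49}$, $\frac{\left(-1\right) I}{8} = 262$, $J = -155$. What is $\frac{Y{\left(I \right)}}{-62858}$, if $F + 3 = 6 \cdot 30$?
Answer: $\frac{1}{6128655} \approx 1.6317 \cdot 10^{-7}$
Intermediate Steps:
$F = 177$ ($F = -3 + 6 \cdot 30 = -3 + 180 = 177$)
$I = -2096$ ($I = \left(-8\right) 262 = -2096$)
$Y{\left(a \right)} = \frac{22}{-49 + a}$ ($Y{\left(a \right)} = \frac{-155 + 177}{a - 49} = \frac{22}{-49 + a}$)
$\frac{Y{\left(I \right)}}{-62858} = \frac{22 \frac{1}{-49 - 2096}}{-62858} = \frac{22}{-2145} \left(- \frac{1}{62858}\right) = 22 \left(- \frac{1}{2145}\right) \left(- \frac{1}{62858}\right) = \left(- \frac{2}{195}\right) \left(- \frac{1}{62858}\right) = \frac{1}{6128655}$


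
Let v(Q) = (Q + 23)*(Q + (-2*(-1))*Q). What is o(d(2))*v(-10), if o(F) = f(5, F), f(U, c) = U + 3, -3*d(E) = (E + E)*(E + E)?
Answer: -3120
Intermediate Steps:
v(Q) = 3*Q*(23 + Q) (v(Q) = (23 + Q)*(Q + 2*Q) = (23 + Q)*(3*Q) = 3*Q*(23 + Q))
d(E) = -4*E²/3 (d(E) = -(E + E)*(E + E)/3 = -2*E*2*E/3 = -4*E²/3)
f(U, c) = 3 + U
o(F) = 8 (o(F) = 3 + 5 = 8)
o(d(2))*v(-10) = 8*(3*(-10)*(23 - 10)) = 8*(3*(-10)*13) = 8*(-390) = -3120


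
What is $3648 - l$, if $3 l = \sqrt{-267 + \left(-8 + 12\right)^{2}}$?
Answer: $3648 - \frac{i \sqrt{251}}{3} \approx 3648.0 - 5.281 i$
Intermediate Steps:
$l = \frac{i \sqrt{251}}{3}$ ($l = \frac{\sqrt{-267 + \left(-8 + 12\right)^{2}}}{3} = \frac{\sqrt{-267 + 4^{2}}}{3} = \frac{\sqrt{-267 + 16}}{3} = \frac{\sqrt{-251}}{3} = \frac{i \sqrt{251}}{3} \approx 5.281 i$)
$3648 - l = 3648 - \frac{i \sqrt{251}}{3}$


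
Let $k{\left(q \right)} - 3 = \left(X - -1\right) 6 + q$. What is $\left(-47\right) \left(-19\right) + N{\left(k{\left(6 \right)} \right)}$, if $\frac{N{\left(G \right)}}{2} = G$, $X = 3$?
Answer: $959$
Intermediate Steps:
$k{\left(q \right)} = 27 + q$ ($k{\left(q \right)} = 3 + \left(\left(3 - -1\right) 6 + q\right) = 3 + \left(\left(3 + 1\right) 6 + q\right) = 3 + \left(4 \cdot 6 + q\right) = 3 + \left(24 + q\right) = 27 + q$)
$N{\left(G \right)} = 2 G$
$\left(-47\right) \left(-19\right) + N{\left(k{\left(6 \right)} \right)} = \left(-47\right) \left(-19\right) + 2 \left(27 + 6\right) = 893 + 2 \cdot 33 = 893 + 66 = 959$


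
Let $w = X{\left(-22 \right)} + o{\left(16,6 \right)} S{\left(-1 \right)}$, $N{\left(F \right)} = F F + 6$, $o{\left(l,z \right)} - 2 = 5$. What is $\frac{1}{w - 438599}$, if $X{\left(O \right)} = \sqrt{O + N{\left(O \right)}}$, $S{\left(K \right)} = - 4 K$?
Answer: $- \frac{438571}{192344521573} - \frac{6 \sqrt{13}}{192344521573} \approx -2.2802 \cdot 10^{-6}$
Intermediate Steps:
$o{\left(l,z \right)} = 7$ ($o{\left(l,z \right)} = 2 + 5 = 7$)
$N{\left(F \right)} = 6 + F^{2}$ ($N{\left(F \right)} = F^{2} + 6 = 6 + F^{2}$)
$X{\left(O \right)} = \sqrt{6 + O + O^{2}}$ ($X{\left(O \right)} = \sqrt{O + \left(6 + O^{2}\right)} = \sqrt{6 + O + O^{2}}$)
$w = 28 + 6 \sqrt{13}$ ($w = \sqrt{6 - 22 + \left(-22\right)^{2}} + 7 \left(\left(-4\right) \left(-1\right)\right) = \sqrt{6 - 22 + 484} + 7 \cdot 4 = \sqrt{468} + 28 = 6 \sqrt{13} + 28 = 28 + 6 \sqrt{13} \approx 49.633$)
$\frac{1}{w - 438599} = \frac{1}{\left(28 + 6 \sqrt{13}\right) - 438599} = \frac{1}{-438571 + 6 \sqrt{13}}$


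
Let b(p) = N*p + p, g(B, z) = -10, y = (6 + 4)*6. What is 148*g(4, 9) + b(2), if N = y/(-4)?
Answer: -1508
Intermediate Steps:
y = 60 (y = 10*6 = 60)
N = -15 (N = 60/(-4) = -¼*60 = -15)
b(p) = -14*p (b(p) = -15*p + p = -14*p)
148*g(4, 9) + b(2) = 148*(-10) - 14*2 = -1480 - 28 = -1508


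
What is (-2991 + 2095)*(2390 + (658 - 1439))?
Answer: -1441664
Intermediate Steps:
(-2991 + 2095)*(2390 + (658 - 1439)) = -896*(2390 - 781) = -896*1609 = -1441664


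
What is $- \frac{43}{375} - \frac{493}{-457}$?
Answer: $\frac{165224}{171375} \approx 0.96411$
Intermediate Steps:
$- \frac{43}{375} - \frac{493}{-457} = \left(-43\right) \frac{1}{375} - - \frac{493}{457} = - \frac{43}{375} + \frac{493}{457} = \frac{165224}{171375}$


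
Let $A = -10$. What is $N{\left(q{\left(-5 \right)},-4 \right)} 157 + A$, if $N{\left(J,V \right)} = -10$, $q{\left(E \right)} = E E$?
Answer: $-1580$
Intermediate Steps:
$q{\left(E \right)} = E^{2}$
$N{\left(q{\left(-5 \right)},-4 \right)} 157 + A = \left(-10\right) 157 - 10 = -1570 - 10 = -1580$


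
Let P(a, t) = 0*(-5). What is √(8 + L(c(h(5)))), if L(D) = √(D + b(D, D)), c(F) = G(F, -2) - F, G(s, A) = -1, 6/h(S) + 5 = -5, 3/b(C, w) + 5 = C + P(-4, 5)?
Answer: √(1800 + 15*I*√215)/15 ≈ 2.8337 + 0.17248*I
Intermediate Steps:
P(a, t) = 0
b(C, w) = 3/(-5 + C) (b(C, w) = 3/(-5 + (C + 0)) = 3/(-5 + C))
h(S) = -⅗ (h(S) = 6/(-5 - 5) = 6/(-10) = 6*(-⅒) = -⅗)
c(F) = -1 - F
L(D) = √(D + 3/(-5 + D))
√(8 + L(c(h(5)))) = √(8 + √((3 + (-1 - 1*(-⅗))*(-5 + (-1 - 1*(-⅗))))/(-5 + (-1 - 1*(-⅗))))) = √(8 + √((3 + (-1 + ⅗)*(-5 + (-1 + ⅗)))/(-5 + (-1 + ⅗)))) = √(8 + √((3 - 2*(-5 - ⅖)/5)/(-5 - ⅖))) = √(8 + √((3 - ⅖*(-27/5))/(-27/5))) = √(8 + √(-5*(3 + 54/25)/27)) = √(8 + √(-5/27*129/25)) = √(8 + √(-43/45)) = √(8 + I*√215/15)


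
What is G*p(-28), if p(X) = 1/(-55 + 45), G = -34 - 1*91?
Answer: 25/2 ≈ 12.500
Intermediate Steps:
G = -125 (G = -34 - 91 = -125)
p(X) = -⅒ (p(X) = 1/(-10) = -⅒)
G*p(-28) = -125*(-⅒) = 25/2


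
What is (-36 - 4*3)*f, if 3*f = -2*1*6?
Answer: 192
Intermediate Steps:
f = -4 (f = (-2*1*6)/3 = (-2*6)/3 = (⅓)*(-12) = -4)
(-36 - 4*3)*f = (-36 - 4*3)*(-4) = (-36 - 12)*(-4) = -48*(-4) = 192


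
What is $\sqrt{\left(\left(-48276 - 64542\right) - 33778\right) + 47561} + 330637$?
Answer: $330637 + i \sqrt{99035} \approx 3.3064 \cdot 10^{5} + 314.7 i$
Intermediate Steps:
$\sqrt{\left(\left(-48276 - 64542\right) - 33778\right) + 47561} + 330637 = \sqrt{\left(-112818 - 33778\right) + 47561} + 330637 = \sqrt{-146596 + 47561} + 330637 = \sqrt{-99035} + 330637 = i \sqrt{99035} + 330637 = 330637 + i \sqrt{99035}$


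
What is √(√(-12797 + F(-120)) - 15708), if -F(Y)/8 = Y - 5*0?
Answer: √(-15708 + I*√11837) ≈ 0.434 + 125.33*I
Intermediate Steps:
F(Y) = -8*Y (F(Y) = -8*(Y - 5*0) = -8*(Y + 0) = -8*Y)
√(√(-12797 + F(-120)) - 15708) = √(√(-12797 - 8*(-120)) - 15708) = √(√(-12797 + 960) - 15708) = √(√(-11837) - 15708) = √(I*√11837 - 15708) = √(-15708 + I*√11837)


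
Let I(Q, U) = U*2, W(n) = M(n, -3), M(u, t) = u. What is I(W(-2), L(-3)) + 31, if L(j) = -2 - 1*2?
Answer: 23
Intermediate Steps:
W(n) = n
L(j) = -4 (L(j) = -2 - 2 = -4)
I(Q, U) = 2*U
I(W(-2), L(-3)) + 31 = 2*(-4) + 31 = -8 + 31 = 23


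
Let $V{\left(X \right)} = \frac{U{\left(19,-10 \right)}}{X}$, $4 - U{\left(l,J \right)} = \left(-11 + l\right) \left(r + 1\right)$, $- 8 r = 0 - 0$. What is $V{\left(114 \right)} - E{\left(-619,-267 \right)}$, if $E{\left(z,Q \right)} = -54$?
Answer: $\frac{3076}{57} \approx 53.965$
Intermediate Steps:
$r = 0$ ($r = - \frac{0 - 0}{8} = - \frac{0 + 0}{8} = \left(- \frac{1}{8}\right) 0 = 0$)
$U{\left(l,J \right)} = 15 - l$ ($U{\left(l,J \right)} = 4 - \left(-11 + l\right) \left(0 + 1\right) = 4 - \left(-11 + l\right) 1 = 4 - \left(-11 + l\right) = 15 - l$)
$V{\left(X \right)} = - \frac{4}{X}$ ($V{\left(X \right)} = \frac{15 - 19}{X} = - \frac{4}{X}$)
$V{\left(114 \right)} - E{\left(-619,-267 \right)} = - \frac{4}{114} - -54 = \left(-4\right) \frac{1}{114} + 54 = - \frac{2}{57} + 54 = \frac{3076}{57}$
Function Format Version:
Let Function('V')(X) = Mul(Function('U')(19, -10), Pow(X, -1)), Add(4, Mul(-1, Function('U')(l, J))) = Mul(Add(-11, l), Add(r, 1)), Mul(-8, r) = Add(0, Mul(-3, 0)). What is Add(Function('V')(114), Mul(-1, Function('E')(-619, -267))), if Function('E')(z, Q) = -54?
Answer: Rational(3076, 57) ≈ 53.965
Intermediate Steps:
r = 0 (r = Mul(Rational(-1, 8), Add(0, Mul(-3, 0))) = Mul(Rational(-1, 8), Add(0, 0)) = Mul(Rational(-1, 8), 0) = 0)
Function('U')(l, J) = Add(15, Mul(-1, l)) (Function('U')(l, J) = Add(4, Mul(-1, Mul(Add(-11, l), Add(0, 1)))) = Add(4, Mul(-1, Mul(Add(-11, l), 1))) = Add(4, Mul(-1, Add(-11, l))) = Add(4, Add(11, Mul(-1, l))) = Add(15, Mul(-1, l)))
Function('V')(X) = Mul(-4, Pow(X, -1)) (Function('V')(X) = Mul(Add(15, Mul(-1, 19)), Pow(X, -1)) = Mul(Add(15, -19), Pow(X, -1)) = Mul(-4, Pow(X, -1)))
Add(Function('V')(114), Mul(-1, Function('E')(-619, -267))) = Add(Mul(-4, Pow(114, -1)), Mul(-1, -54)) = Add(Mul(-4, Rational(1, 114)), 54) = Add(Rational(-2, 57), 54) = Rational(3076, 57)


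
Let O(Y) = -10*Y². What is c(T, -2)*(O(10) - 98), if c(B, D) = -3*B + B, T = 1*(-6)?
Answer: -13176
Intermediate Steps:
T = -6
c(B, D) = -2*B
c(T, -2)*(O(10) - 98) = (-2*(-6))*(-10*10² - 98) = 12*(-10*100 - 98) = 12*(-1000 - 98) = 12*(-1098) = -13176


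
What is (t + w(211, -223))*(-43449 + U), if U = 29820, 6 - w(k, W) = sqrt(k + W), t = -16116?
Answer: 219563190 + 27258*I*sqrt(3) ≈ 2.1956e+8 + 47212.0*I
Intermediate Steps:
w(k, W) = 6 - sqrt(W + k) (w(k, W) = 6 - sqrt(k + W) = 6 - sqrt(W + k))
(t + w(211, -223))*(-43449 + U) = (-16116 + (6 - sqrt(-223 + 211)))*(-43449 + 29820) = (-16116 + (6 - sqrt(-12)))*(-13629) = (-16116 + (6 - 2*I*sqrt(3)))*(-13629) = (-16110 - 2*I*sqrt(3))*(-13629) = 219563190 + 27258*I*sqrt(3)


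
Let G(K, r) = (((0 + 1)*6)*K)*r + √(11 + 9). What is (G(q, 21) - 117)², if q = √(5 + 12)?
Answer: (-117 + 2*√5 + 126*√17)² ≈ 1.6564e+5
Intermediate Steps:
q = √17 ≈ 4.1231
G(K, r) = 2*√5 + 6*K*r (G(K, r) = ((1*6)*K)*r + √20 = (6*K)*r + 2*√5 = 6*K*r + 2*√5 = 2*√5 + 6*K*r)
(G(q, 21) - 117)² = ((2*√5 + 6*√17*21) - 117)² = ((2*√5 + 126*√17) - 117)² = (-117 + 2*√5 + 126*√17)²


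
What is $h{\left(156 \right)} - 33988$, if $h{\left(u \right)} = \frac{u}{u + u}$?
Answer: $- \frac{67975}{2} \approx -33988.0$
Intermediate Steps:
$h{\left(u \right)} = \frac{1}{2}$ ($h{\left(u \right)} = \frac{u}{2 u} = u \frac{1}{2 u} = \frac{1}{2}$)
$h{\left(156 \right)} - 33988 = \frac{1}{2} - 33988 = - \frac{67975}{2}$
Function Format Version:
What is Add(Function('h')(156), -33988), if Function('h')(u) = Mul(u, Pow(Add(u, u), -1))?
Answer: Rational(-67975, 2) ≈ -33988.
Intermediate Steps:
Function('h')(u) = Rational(1, 2) (Function('h')(u) = Mul(u, Pow(Mul(2, u), -1)) = Mul(u, Mul(Rational(1, 2), Pow(u, -1))) = Rational(1, 2))
Add(Function('h')(156), -33988) = Add(Rational(1, 2), -33988) = Rational(-67975, 2)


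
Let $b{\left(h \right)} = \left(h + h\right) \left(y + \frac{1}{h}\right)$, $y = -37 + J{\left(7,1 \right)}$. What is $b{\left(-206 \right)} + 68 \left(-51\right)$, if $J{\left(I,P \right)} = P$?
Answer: $11366$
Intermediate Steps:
$y = -36$ ($y = -37 + 1 = -36$)
$b{\left(h \right)} = 2 h \left(-36 + \frac{1}{h}\right)$ ($b{\left(h \right)} = \left(h + h\right) \left(-36 + \frac{1}{h}\right) = 2 h \left(-36 + \frac{1}{h}\right)$)
$b{\left(-206 \right)} + 68 \left(-51\right) = \left(2 - -14832\right) + 68 \left(-51\right) = \left(2 + 14832\right) - 3468 = 14834 - 3468 = 11366$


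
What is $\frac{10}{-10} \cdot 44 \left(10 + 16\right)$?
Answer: $-1144$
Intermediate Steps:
$\frac{10}{-10} \cdot 44 \left(10 + 16\right) = 10 \left(- \frac{1}{10}\right) 44 \cdot 26 = \left(-1\right) 44 \cdot 26 = \left(-44\right) 26 = -1144$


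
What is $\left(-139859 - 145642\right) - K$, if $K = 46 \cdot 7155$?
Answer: $-614631$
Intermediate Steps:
$K = 329130$
$\left(-139859 - 145642\right) - K = \left(-139859 - 145642\right) - 329130 = -285501 - 329130 = -614631$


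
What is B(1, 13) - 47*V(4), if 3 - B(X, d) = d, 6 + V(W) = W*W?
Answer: -480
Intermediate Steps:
V(W) = -6 + W² (V(W) = -6 + W*W = -6 + W²)
B(X, d) = 3 - d
B(1, 13) - 47*V(4) = (3 - 1*13) - 47*(-6 + 4²) = (3 - 13) - 47*(-6 + 16) = -10 - 47*10 = -10 - 470 = -480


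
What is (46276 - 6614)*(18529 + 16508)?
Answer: 1389637494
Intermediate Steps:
(46276 - 6614)*(18529 + 16508) = 39662*35037 = 1389637494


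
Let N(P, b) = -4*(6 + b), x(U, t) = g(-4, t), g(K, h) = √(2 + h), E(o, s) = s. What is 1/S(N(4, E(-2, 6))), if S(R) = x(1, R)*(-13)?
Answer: I*√46/598 ≈ 0.011342*I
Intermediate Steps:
x(U, t) = √(2 + t)
N(P, b) = -24 - 4*b
S(R) = -13*√(2 + R) (S(R) = √(2 + R)*(-13) = -13*√(2 + R))
1/S(N(4, E(-2, 6))) = 1/(-13*√(2 + (-24 - 4*6))) = 1/(-13*√(2 + (-24 - 24))) = 1/(-13*√(2 - 48)) = 1/(-13*I*√46) = I*√46/598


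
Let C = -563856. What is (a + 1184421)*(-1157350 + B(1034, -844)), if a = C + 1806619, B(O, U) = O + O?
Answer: -2804081985888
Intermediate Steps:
B(O, U) = 2*O
a = 1242763 (a = -563856 + 1806619 = 1242763)
(a + 1184421)*(-1157350 + B(1034, -844)) = (1242763 + 1184421)*(-1157350 + 2*1034) = 2427184*(-1157350 + 2068) = 2427184*(-1155282) = -2804081985888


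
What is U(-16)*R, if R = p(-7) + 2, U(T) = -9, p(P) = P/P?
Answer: -27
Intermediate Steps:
p(P) = 1
R = 3 (R = 1 + 2 = 3)
U(-16)*R = -9*3 = -27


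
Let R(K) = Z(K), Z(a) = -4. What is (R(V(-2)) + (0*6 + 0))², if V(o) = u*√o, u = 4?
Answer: 16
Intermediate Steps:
V(o) = 4*√o
R(K) = -4
(R(V(-2)) + (0*6 + 0))² = (-4 + (0*6 + 0))² = (-4 + (0 + 0))² = (-4 + 0)² = (-4)² = 16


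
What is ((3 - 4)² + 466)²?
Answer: 218089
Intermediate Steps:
((3 - 4)² + 466)² = ((-1)² + 466)² = (1 + 466)² = 467² = 218089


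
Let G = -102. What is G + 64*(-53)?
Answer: -3494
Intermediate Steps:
G + 64*(-53) = -102 + 64*(-53) = -102 - 3392 = -3494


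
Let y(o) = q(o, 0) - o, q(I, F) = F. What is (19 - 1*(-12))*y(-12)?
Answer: 372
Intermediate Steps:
y(o) = -o (y(o) = 0 - o = -o)
(19 - 1*(-12))*y(-12) = (19 - 1*(-12))*(-1*(-12)) = (19 + 12)*12 = 31*12 = 372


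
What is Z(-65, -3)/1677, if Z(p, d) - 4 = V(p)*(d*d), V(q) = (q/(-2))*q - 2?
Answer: -38053/3354 ≈ -11.346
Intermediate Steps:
V(q) = -2 - q²/2 (V(q) = (q*(-½))*q - 2 = (-q/2)*q - 2 = -q²/2 - 2 = -2 - q²/2)
Z(p, d) = 4 + d²*(-2 - p²/2) (Z(p, d) = 4 + (-2 - p²/2)*(d*d) = 4 + (-2 - p²/2)*d² = 4 + d²*(-2 - p²/2))
Z(-65, -3)/1677 = (4 - ½*(-3)²*(4 + (-65)²))/1677 = (4 - ½*9*(4 + 4225))*(1/1677) = (4 - ½*9*4229)*(1/1677) = (4 - 38061/2)*(1/1677) = -38053/2*1/1677 = -38053/3354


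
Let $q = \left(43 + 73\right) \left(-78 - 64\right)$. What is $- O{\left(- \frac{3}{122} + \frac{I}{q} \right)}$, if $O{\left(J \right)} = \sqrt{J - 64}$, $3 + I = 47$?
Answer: $- \frac{4 i \sqrt{63127313390}}{125599} \approx - 8.0017 i$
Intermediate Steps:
$I = 44$ ($I = -3 + 47 = 44$)
$q = -16472$ ($q = 116 \left(-142\right) = -16472$)
$O{\left(J \right)} = \sqrt{-64 + J}$
$- O{\left(- \frac{3}{122} + \frac{I}{q} \right)} = - \sqrt{-64 + \left(- \frac{3}{122} + \frac{44}{-16472}\right)} = - \sqrt{-64 + \left(\left(-3\right) \frac{1}{122} + 44 \left(- \frac{1}{16472}\right)\right)} = - \sqrt{-64 - \frac{3424}{125599}} = - \sqrt{- \frac{8041760}{125599}} = - \frac{4 i \sqrt{63127313390}}{125599}$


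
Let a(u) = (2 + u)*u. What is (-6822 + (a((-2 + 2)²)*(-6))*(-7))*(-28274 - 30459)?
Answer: 400676526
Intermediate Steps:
a(u) = u*(2 + u)
(-6822 + (a((-2 + 2)²)*(-6))*(-7))*(-28274 - 30459) = (-6822 + (((-2 + 2)²*(2 + (-2 + 2)²))*(-6))*(-7))*(-28274 - 30459) = (-6822 + ((0²*(2 + 0²))*(-6))*(-7))*(-58733) = (-6822 + ((0*(2 + 0))*(-6))*(-7))*(-58733) = (-6822 + ((0*2)*(-6))*(-7))*(-58733) = (-6822 + (0*(-6))*(-7))*(-58733) = (-6822 + 0*(-7))*(-58733) = (-6822 + 0)*(-58733) = -6822*(-58733) = 400676526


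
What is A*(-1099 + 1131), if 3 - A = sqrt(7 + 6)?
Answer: 96 - 32*sqrt(13) ≈ -19.378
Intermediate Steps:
A = 3 - sqrt(13) (A = 3 - sqrt(7 + 6) = 3 - sqrt(13) ≈ -0.60555)
A*(-1099 + 1131) = (3 - sqrt(13))*(-1099 + 1131) = (3 - sqrt(13))*32 = 96 - 32*sqrt(13)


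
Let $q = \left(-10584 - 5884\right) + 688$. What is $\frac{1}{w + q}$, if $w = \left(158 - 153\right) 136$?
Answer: $- \frac{1}{15100} \approx -6.6225 \cdot 10^{-5}$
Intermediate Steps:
$w = 680$ ($w = 5 \cdot 136 = 680$)
$q = -15780$ ($q = -16468 + 688 = -15780$)
$\frac{1}{w + q} = \frac{1}{680 - 15780} = \frac{1}{-15100} = - \frac{1}{15100}$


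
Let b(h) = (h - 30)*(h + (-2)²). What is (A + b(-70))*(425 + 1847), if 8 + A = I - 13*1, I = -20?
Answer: 14902048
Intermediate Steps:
A = -41 (A = -8 + (-20 - 13*1) = -8 + (-20 - 13) = -8 - 33 = -41)
b(h) = (-30 + h)*(4 + h) (b(h) = (-30 + h)*(h + 4) = (-30 + h)*(4 + h))
(A + b(-70))*(425 + 1847) = (-41 + (-120 + (-70)² - 26*(-70)))*(425 + 1847) = (-41 + (-120 + 4900 + 1820))*2272 = (-41 + 6600)*2272 = 6559*2272 = 14902048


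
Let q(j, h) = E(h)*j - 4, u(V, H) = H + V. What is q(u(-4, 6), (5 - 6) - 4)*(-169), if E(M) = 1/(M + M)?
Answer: 3549/5 ≈ 709.80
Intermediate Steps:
E(M) = 1/(2*M)
q(j, h) = -4 + j/(2*h) (q(j, h) = (1/(2*h))*j - 4 = j/(2*h) - 4 = -4 + j/(2*h))
q(u(-4, 6), (5 - 6) - 4)*(-169) = (-4 + (6 - 4)/(2*((5 - 6) - 4)))*(-169) = (-4 + (½)*2/(-1 - 4))*(-169) = (-4 + (½)*2/(-5))*(-169) = (-4 + (½)*2*(-⅕))*(-169) = (-4 - ⅕)*(-169) = -21/5*(-169) = 3549/5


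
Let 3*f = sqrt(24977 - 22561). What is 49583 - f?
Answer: 49583 - 4*sqrt(151)/3 ≈ 49567.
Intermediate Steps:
f = 4*sqrt(151)/3 (f = sqrt(24977 - 22561)/3 = sqrt(2416)/3 = (4*sqrt(151))/3 = 4*sqrt(151)/3 ≈ 16.384)
49583 - f = 49583 - 4*sqrt(151)/3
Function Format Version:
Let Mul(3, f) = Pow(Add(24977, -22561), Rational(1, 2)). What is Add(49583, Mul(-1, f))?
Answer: Add(49583, Mul(Rational(-4, 3), Pow(151, Rational(1, 2)))) ≈ 49567.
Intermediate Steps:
f = Mul(Rational(4, 3), Pow(151, Rational(1, 2))) (f = Mul(Rational(1, 3), Pow(Add(24977, -22561), Rational(1, 2))) = Mul(Rational(1, 3), Pow(2416, Rational(1, 2))) = Mul(Rational(1, 3), Mul(4, Pow(151, Rational(1, 2)))) = Mul(Rational(4, 3), Pow(151, Rational(1, 2))) ≈ 16.384)
Add(49583, Mul(-1, f)) = Add(49583, Mul(-1, Mul(Rational(4, 3), Pow(151, Rational(1, 2))))) = Add(49583, Mul(Rational(-4, 3), Pow(151, Rational(1, 2))))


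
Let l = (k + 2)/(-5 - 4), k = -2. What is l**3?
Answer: 0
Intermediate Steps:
l = 0 (l = (-2 + 2)/(-5 - 4) = 0/(-9) = 0*(-1/9) = 0)
l**3 = 0**3 = 0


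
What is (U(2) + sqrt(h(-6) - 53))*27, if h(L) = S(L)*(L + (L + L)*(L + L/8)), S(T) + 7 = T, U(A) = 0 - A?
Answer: -54 + 54*I*sqrt(257) ≈ -54.0 + 865.69*I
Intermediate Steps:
U(A) = -A
S(T) = -7 + T
h(L) = (-7 + L)*(L + 9*L**2/4) (h(L) = (-7 + L)*(L + (L + L)*(L + L/8)) = (-7 + L)*(L + (2*L)*(L + L*(1/8))) = (-7 + L)*(L + (2*L)*(L + L/8)) = (-7 + L)*(L + (2*L)*(9*L/8)) = (-7 + L)*(L + 9*L**2/4))
(U(2) + sqrt(h(-6) - 53))*27 = (-1*2 + sqrt((1/4)*(-6)*(-7 - 6)*(4 + 9*(-6)) - 53))*27 = (-2 + sqrt((1/4)*(-6)*(-13)*(4 - 54) - 53))*27 = (-2 + sqrt((1/4)*(-6)*(-13)*(-50) - 53))*27 = (-2 + sqrt(-975 - 53))*27 = (-2 + sqrt(-1028))*27 = (-2 + 2*I*sqrt(257))*27 = -54 + 54*I*sqrt(257)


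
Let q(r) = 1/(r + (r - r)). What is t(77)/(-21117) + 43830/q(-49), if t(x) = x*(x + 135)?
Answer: -45352363714/21117 ≈ -2.1477e+6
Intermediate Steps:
t(x) = x*(135 + x)
q(r) = 1/r (q(r) = 1/(r + 0) = 1/r)
t(77)/(-21117) + 43830/q(-49) = (77*(135 + 77))/(-21117) + 43830/(1/(-49)) = (77*212)*(-1/21117) + 43830/(-1/49) = 16324*(-1/21117) + 43830*(-49) = -16324/21117 - 2147670 = -45352363714/21117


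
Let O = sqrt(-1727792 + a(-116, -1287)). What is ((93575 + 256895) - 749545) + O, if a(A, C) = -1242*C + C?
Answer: -399075 + 25*I*sqrt(209) ≈ -3.9908e+5 + 361.42*I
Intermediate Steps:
a(A, C) = -1241*C
O = 25*I*sqrt(209) (O = sqrt(-1727792 - 1241*(-1287)) = sqrt(-1727792 + 1597167) = sqrt(-130625) = 25*I*sqrt(209) ≈ 361.42*I)
((93575 + 256895) - 749545) + O = ((93575 + 256895) - 749545) + 25*I*sqrt(209) = (350470 - 749545) + 25*I*sqrt(209) = -399075 + 25*I*sqrt(209)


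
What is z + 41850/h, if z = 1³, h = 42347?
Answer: 84197/42347 ≈ 1.9883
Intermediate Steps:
z = 1
z + 41850/h = 1 + 41850/42347 = 84197/42347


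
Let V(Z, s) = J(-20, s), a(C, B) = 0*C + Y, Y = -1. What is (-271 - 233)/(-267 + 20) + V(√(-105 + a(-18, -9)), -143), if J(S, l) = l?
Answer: -34817/247 ≈ -140.96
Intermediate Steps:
a(C, B) = -1 (a(C, B) = 0*C - 1 = 0 - 1 = -1)
V(Z, s) = s
(-271 - 233)/(-267 + 20) + V(√(-105 + a(-18, -9)), -143) = (-271 - 233)/(-267 + 20) - 143 = -504/(-247) - 143 = -1/247*(-504) - 143 = 504/247 - 143 = -34817/247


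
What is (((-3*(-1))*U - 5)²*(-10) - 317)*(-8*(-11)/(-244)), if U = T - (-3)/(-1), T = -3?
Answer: 123354/61 ≈ 2022.2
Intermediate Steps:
U = -6 (U = -3 - (-3)/(-1) = -3 - (-3)*(-1) = -3 - 1*3 = -3 - 3 = -6)
(((-3*(-1))*U - 5)²*(-10) - 317)*(-8*(-11)/(-244)) = ((-3*(-1)*(-6) - 5)²*(-10) - 317)*(-8*(-11)/(-244)) = ((3*(-6) - 5)²*(-10) - 317)*(88*(-1/244)) = ((-18 - 5)²*(-10) - 317)*(-22/61) = ((-23)²*(-10) - 317)*(-22/61) = (529*(-10) - 317)*(-22/61) = (-5290 - 317)*(-22/61) = -5607*(-22/61) = 123354/61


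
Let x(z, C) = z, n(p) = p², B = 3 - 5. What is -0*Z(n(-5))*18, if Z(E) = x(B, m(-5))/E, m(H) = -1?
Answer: 0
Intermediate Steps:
B = -2
Z(E) = -2/E
-0*Z(n(-5))*18 = -0*(-2/((-5)²))*18 = -0*(-2/25)*18 = -0*(-2*1/25)*18 = -0*(-2)/25*18 = -87*0*18 = 0*18 = 0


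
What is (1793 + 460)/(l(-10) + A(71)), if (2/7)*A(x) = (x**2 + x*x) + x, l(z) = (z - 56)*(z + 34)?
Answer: 4506/67903 ≈ 0.066359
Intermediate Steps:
l(z) = (-56 + z)*(34 + z)
A(x) = 7*x**2 + 7*x/2 (A(x) = 7*((x**2 + x*x) + x)/2 = 7*((x**2 + x**2) + x)/2 = 7*(2*x**2 + x)/2 = 7*(x + 2*x**2)/2 = 7*x**2 + 7*x/2)
(1793 + 460)/(l(-10) + A(71)) = (1793 + 460)/((-1904 + (-10)**2 - 22*(-10)) + (7/2)*71*(1 + 2*71)) = 2253/((-1904 + 100 + 220) + (7/2)*71*(1 + 142)) = 2253/(-1584 + (7/2)*71*143) = 2253/(-1584 + 71071/2) = 2253/(67903/2) = 2253*(2/67903) = 4506/67903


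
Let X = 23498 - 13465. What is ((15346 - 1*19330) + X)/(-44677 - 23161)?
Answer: -6049/67838 ≈ -0.089168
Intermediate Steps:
X = 10033
((15346 - 1*19330) + X)/(-44677 - 23161) = ((15346 - 1*19330) + 10033)/(-44677 - 23161) = ((15346 - 19330) + 10033)/(-67838) = (-3984 + 10033)*(-1/67838) = 6049*(-1/67838) = -6049/67838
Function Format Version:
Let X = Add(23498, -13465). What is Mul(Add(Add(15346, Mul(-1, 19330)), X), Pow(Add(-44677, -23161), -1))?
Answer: Rational(-6049, 67838) ≈ -0.089168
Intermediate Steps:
X = 10033
Mul(Add(Add(15346, Mul(-1, 19330)), X), Pow(Add(-44677, -23161), -1)) = Mul(Add(Add(15346, Mul(-1, 19330)), 10033), Pow(Add(-44677, -23161), -1)) = Mul(Add(Add(15346, -19330), 10033), Pow(-67838, -1)) = Mul(Add(-3984, 10033), Rational(-1, 67838)) = Mul(6049, Rational(-1, 67838)) = Rational(-6049, 67838)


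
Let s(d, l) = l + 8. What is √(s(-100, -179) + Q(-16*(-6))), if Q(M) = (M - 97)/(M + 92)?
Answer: I*√1511003/94 ≈ 13.077*I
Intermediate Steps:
s(d, l) = 8 + l
Q(M) = (-97 + M)/(92 + M)
√(s(-100, -179) + Q(-16*(-6))) = √((8 - 179) + (-97 - 16*(-6))/(92 - 16*(-6))) = √(-171 + (-97 + 96)/(92 + 96)) = √(-171 - 1/188) = √(-32149/188) = I*√1511003/94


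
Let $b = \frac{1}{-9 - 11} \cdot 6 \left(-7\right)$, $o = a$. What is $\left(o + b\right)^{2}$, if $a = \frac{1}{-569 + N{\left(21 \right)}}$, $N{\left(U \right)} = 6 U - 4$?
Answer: $\frac{87928129}{19980900} \approx 4.4006$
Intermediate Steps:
$N{\left(U \right)} = -4 + 6 U$
$a = - \frac{1}{447}$ ($a = \frac{1}{-569 + \left(-4 + 6 \cdot 21\right)} = \frac{1}{-569 + \left(-4 + 126\right)} = \frac{1}{-569 + 122} = \frac{1}{-447} = - \frac{1}{447} \approx -0.0022371$)
$o = - \frac{1}{447} \approx -0.0022371$
$b = \frac{21}{10}$ ($b = \frac{1}{-20} \cdot 6 \left(-7\right) = \left(- \frac{1}{20}\right) 6 \left(-7\right) = \left(- \frac{3}{10}\right) \left(-7\right) = \frac{21}{10} \approx 2.1$)
$\left(o + b\right)^{2} = \left(- \frac{1}{447} + \frac{21}{10}\right)^{2} = \left(\frac{9377}{4470}\right)^{2} = \frac{87928129}{19980900}$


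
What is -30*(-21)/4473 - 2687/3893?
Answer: -151847/276403 ≈ -0.54937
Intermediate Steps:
-30*(-21)/4473 - 2687/3893 = 630*(1/4473) - 2687*1/3893 = 10/71 - 2687/3893 = -151847/276403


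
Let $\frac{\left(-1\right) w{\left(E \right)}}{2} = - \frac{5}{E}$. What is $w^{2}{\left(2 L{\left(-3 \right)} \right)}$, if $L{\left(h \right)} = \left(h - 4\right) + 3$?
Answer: $\frac{25}{16} \approx 1.5625$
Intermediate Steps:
$L{\left(h \right)} = -1 + h$ ($L{\left(h \right)} = \left(-4 + h\right) + 3 = -1 + h$)
$w{\left(E \right)} = \frac{10}{E}$ ($w{\left(E \right)} = - 2 \left(- \frac{5}{E}\right) = \frac{10}{E}$)
$w^{2}{\left(2 L{\left(-3 \right)} \right)} = \left(\frac{10}{2 \left(-1 - 3\right)}\right)^{2} = \left(\frac{10}{2 \left(-4\right)}\right)^{2} = \left(\frac{10}{-8}\right)^{2} = \left(10 \left(- \frac{1}{8}\right)\right)^{2} = \left(- \frac{5}{4}\right)^{2} = \frac{25}{16}$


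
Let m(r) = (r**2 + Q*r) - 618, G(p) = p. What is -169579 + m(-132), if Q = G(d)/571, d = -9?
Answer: -87232195/571 ≈ -1.5277e+5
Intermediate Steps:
Q = -9/571 ≈ -0.015762
m(r) = -618 + r**2 - 9*r/571 (m(r) = (r**2 - 9*r/571) - 618 = -618 + r**2 - 9*r/571)
-169579 + m(-132) = -169579 + (-618 + (-132)**2 - 9/571*(-132)) = -169579 + (-618 + 17424 + 1188/571) = -169579 + 9597414/571 = -87232195/571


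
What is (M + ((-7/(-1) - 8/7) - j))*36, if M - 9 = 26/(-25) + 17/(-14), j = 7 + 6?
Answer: -2502/175 ≈ -14.297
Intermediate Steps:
j = 13
M = 2361/350 (M = 9 + (26/(-25) + 17/(-14)) = 9 + (26*(-1/25) + 17*(-1/14)) = 9 + (-26/25 - 17/14) = 9 - 789/350 = 2361/350 ≈ 6.7457)
(M + ((-7/(-1) - 8/7) - j))*36 = (2361/350 + ((-7/(-1) - 8/7) - 1*13))*36 = (2361/350 + ((-7*(-1) - 8*1/7) - 13))*36 = (2361/350 + ((7 - 8/7) - 13))*36 = (2361/350 + (41/7 - 13))*36 = (2361/350 - 50/7)*36 = -139/350*36 = -2502/175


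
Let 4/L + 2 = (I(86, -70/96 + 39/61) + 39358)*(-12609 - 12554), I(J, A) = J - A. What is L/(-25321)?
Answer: 11712/73586184196131061 ≈ 1.5916e-13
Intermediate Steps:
L = -11712/2906132624941 (L = 4/(-2 + ((86 - (-70/96 + 39/61)) + 39358)*(-12609 - 12554)) = 4/(-2 + ((86 - (-70*1/96 + 39*(1/61))) + 39358)*(-25163)) = 4/(-2 + ((86 - (-35/48 + 39/61)) + 39358)*(-25163)) = 4/(-2 + ((86 - 1*(-263/2928)) + 39358)*(-25163)) = 4/(-2 + ((86 + 263/2928) + 39358)*(-25163)) = 4/(-2 + (252071/2928 + 39358)*(-25163)) = 4/(-2 + (115492295/2928)*(-25163)) = 4/(-2 - 2906132619085/2928) = 4/(-2906132624941/2928) = 4*(-2928/2906132624941) = -11712/2906132624941 ≈ -4.0301e-9)
L/(-25321) = -11712/2906132624941/(-25321) = -11712/2906132624941*(-1/25321) = 11712/73586184196131061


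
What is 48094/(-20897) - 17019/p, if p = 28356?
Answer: -573133169/197518444 ≈ -2.9017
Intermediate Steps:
48094/(-20897) - 17019/p = 48094/(-20897) - 17019/28356 = 48094*(-1/20897) - 17019*1/28356 = -48094/20897 - 5673/9452 = -573133169/197518444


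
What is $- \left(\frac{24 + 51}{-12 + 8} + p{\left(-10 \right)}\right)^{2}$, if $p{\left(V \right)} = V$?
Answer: $- \frac{13225}{16} \approx -826.56$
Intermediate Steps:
$- \left(\frac{24 + 51}{-12 + 8} + p{\left(-10 \right)}\right)^{2} = - \left(\frac{24 + 51}{-12 + 8} - 10\right)^{2} = - \left(\frac{75}{-4} - 10\right)^{2} = - \left(75 \left(- \frac{1}{4}\right) - 10\right)^{2} = - \left(- \frac{75}{4} - 10\right)^{2} = - \left(- \frac{115}{4}\right)^{2} = \left(-1\right) \frac{13225}{16} = - \frac{13225}{16}$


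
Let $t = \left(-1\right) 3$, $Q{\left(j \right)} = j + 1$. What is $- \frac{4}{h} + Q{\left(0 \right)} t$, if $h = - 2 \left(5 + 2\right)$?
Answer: $- \frac{19}{7} \approx -2.7143$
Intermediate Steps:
$Q{\left(j \right)} = 1 + j$
$h = -14$ ($h = \left(-2\right) 7 = -14$)
$t = -3$
$- \frac{4}{h} + Q{\left(0 \right)} t = - \frac{4}{-14} + \left(1 + 0\right) \left(-3\right) = \left(-4\right) \left(- \frac{1}{14}\right) + 1 \left(-3\right) = \frac{2}{7} - 3 = - \frac{19}{7}$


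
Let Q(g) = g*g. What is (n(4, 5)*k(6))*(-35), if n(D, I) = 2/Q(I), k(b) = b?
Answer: -84/5 ≈ -16.800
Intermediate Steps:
Q(g) = g²
n(D, I) = 2/I² (n(D, I) = 2/(I²) = 2/I²)
(n(4, 5)*k(6))*(-35) = ((2/5²)*6)*(-35) = ((2*(1/25))*6)*(-35) = ((2/25)*6)*(-35) = (12/25)*(-35) = -84/5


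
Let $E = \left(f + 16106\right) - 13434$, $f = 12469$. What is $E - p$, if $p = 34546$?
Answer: $-19405$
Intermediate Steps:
$E = 15141$ ($E = \left(12469 + 16106\right) - 13434 = 28575 - 13434 = 15141$)
$E - p = 15141 - 34546 = -19405$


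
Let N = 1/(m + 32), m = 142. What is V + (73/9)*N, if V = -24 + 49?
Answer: 39223/1566 ≈ 25.047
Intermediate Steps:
V = 25
N = 1/174 (N = 1/(142 + 32) = 1/174 ≈ 0.0057471)
V + (73/9)*N = 25 + (73/9)*(1/174) = 25 + 73/1566 = 39223/1566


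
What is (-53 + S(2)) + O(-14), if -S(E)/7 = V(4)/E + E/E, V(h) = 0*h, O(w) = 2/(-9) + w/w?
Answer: -533/9 ≈ -59.222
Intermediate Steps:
O(w) = 7/9 (O(w) = 2*(-1/9) + 1 = -2/9 + 1 = 7/9)
V(h) = 0
S(E) = -7 (S(E) = -7*(0/E + E/E) = -7*(0 + 1) = -7*1 = -7)
(-53 + S(2)) + O(-14) = (-53 - 7) + 7/9 = -60 + 7/9 = -533/9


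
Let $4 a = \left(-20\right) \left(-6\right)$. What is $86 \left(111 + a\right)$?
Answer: $12126$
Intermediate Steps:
$a = 30$ ($a = \frac{\left(-20\right) \left(-6\right)}{4} = \frac{1}{4} \cdot 120 = 30$)
$86 \left(111 + a\right) = 86 \left(111 + 30\right) = 86 \cdot 141 = 12126$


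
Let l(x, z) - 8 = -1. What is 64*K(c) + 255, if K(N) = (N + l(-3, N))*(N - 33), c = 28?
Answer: -10945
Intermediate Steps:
l(x, z) = 7 (l(x, z) = 8 - 1 = 7)
K(N) = (-33 + N)*(7 + N) (K(N) = (N + 7)*(N - 33) = (7 + N)*(-33 + N) = (-33 + N)*(7 + N))
64*K(c) + 255 = 64*(-231 + 28**2 - 26*28) + 255 = 64*(-231 + 784 - 728) + 255 = 64*(-175) + 255 = -11200 + 255 = -10945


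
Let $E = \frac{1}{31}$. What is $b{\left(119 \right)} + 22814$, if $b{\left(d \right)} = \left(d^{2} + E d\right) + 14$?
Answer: $\frac{1146778}{31} \approx 36993.0$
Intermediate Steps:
$E = \frac{1}{31} \approx 0.032258$
$b{\left(d \right)} = 14 + d^{2} + \frac{d}{31}$ ($b{\left(d \right)} = \left(d^{2} + \frac{d}{31}\right) + 14 = 14 + d^{2} + \frac{d}{31}$)
$b{\left(119 \right)} + 22814 = \left(14 + 119^{2} + \frac{1}{31} \cdot 119\right) + 22814 = \left(14 + 14161 + \frac{119}{31}\right) + 22814 = \frac{439544}{31} + 22814 = \frac{1146778}{31}$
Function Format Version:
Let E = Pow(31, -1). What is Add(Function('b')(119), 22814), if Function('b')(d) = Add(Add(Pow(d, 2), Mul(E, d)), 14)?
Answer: Rational(1146778, 31) ≈ 36993.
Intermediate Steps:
E = Rational(1, 31) ≈ 0.032258
Function('b')(d) = Add(14, Pow(d, 2), Mul(Rational(1, 31), d)) (Function('b')(d) = Add(Add(Pow(d, 2), Mul(Rational(1, 31), d)), 14) = Add(14, Pow(d, 2), Mul(Rational(1, 31), d)))
Add(Function('b')(119), 22814) = Add(Add(14, Pow(119, 2), Mul(Rational(1, 31), 119)), 22814) = Add(Add(14, 14161, Rational(119, 31)), 22814) = Add(Rational(439544, 31), 22814) = Rational(1146778, 31)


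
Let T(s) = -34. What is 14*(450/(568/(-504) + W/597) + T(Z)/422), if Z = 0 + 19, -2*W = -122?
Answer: -4167122981/677732 ≈ -6148.6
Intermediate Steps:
W = 61 (W = -½*(-122) = 61)
Z = 19
14*(450/(568/(-504) + W/597) + T(Z)/422) = 14*(450/(568/(-504) + 61/597) - 34/422) = 14*(450/(568*(-1/504) + 61*(1/597)) - 34*1/422) = 14*(450/(-71/63 + 61/597) - 17/211) = 14*(450/(-12848/12537) - 17/211) = 14*(450*(-12537/12848) - 17/211) = 14*(-2820825/6424 - 17/211) = 14*(-595303283/1355464) = -4167122981/677732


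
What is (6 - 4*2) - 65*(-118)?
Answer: 7668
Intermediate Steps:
(6 - 4*2) - 65*(-118) = (6 - 8) + 7670 = -2 + 7670 = 7668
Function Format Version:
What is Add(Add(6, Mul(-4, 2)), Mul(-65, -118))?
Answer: 7668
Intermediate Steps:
Add(Add(6, Mul(-4, 2)), Mul(-65, -118)) = Add(Add(6, -8), 7670) = Add(-2, 7670) = 7668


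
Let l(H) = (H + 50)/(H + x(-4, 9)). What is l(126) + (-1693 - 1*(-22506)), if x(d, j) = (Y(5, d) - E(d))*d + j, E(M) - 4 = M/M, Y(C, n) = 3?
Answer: 270585/13 ≈ 20814.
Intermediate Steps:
E(M) = 5 (E(M) = 4 + M/M = 4 + 1 = 5)
x(d, j) = j - 2*d (x(d, j) = (3 - 1*5)*d + j = (3 - 5)*d + j = -2*d + j = j - 2*d)
l(H) = (50 + H)/(17 + H) (l(H) = (H + 50)/(H + (9 - 2*(-4))) = (50 + H)/(H + (9 + 8)) = (50 + H)/(H + 17) = (50 + H)/(17 + H))
l(126) + (-1693 - 1*(-22506)) = (50 + 126)/(17 + 126) + (-1693 - 1*(-22506)) = 176/143 + (-1693 + 22506) = (1/143)*176 + 20813 = 16/13 + 20813 = 270585/13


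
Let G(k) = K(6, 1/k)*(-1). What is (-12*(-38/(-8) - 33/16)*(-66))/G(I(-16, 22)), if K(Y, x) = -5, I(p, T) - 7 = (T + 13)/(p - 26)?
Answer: 4257/10 ≈ 425.70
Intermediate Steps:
I(p, T) = 7 + (13 + T)/(-26 + p) (I(p, T) = 7 + (T + 13)/(p - 26) = 7 + (13 + T)/(-26 + p))
G(k) = 5 (G(k) = -5*(-1) = 5)
(-12*(-38/(-8) - 33/16)*(-66))/G(I(-16, 22)) = (-12*(-38/(-8) - 33/16)*(-66))/5 = (-12*(-38*(-1/8) - 33*1/16)*(-66))*(1/5) = (-12*(19/4 - 33/16)*(-66))*(1/5) = (-12*43/16*(-66))*(1/5) = -129/4*(-66)*(1/5) = (4257/2)*(1/5) = 4257/10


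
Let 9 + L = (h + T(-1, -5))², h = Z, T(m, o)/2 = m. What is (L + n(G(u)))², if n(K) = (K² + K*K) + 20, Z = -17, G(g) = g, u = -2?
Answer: 144400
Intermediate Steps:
T(m, o) = 2*m
h = -17
n(K) = 20 + 2*K² (n(K) = (K² + K²) + 20 = 2*K² + 20 = 20 + 2*K²)
L = 352 (L = -9 + (-17 + 2*(-1))² = -9 + (-17 - 2)² = -9 + (-19)² = -9 + 361 = 352)
(L + n(G(u)))² = (352 + (20 + 2*(-2)²))² = (352 + (20 + 2*4))² = (352 + (20 + 8))² = (352 + 28)² = 380² = 144400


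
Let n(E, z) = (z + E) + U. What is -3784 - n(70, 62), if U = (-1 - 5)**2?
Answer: -3952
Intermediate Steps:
U = 36 (U = (-6)**2 = 36)
n(E, z) = 36 + E + z (n(E, z) = (z + E) + 36 = (E + z) + 36 = 36 + E + z)
-3784 - n(70, 62) = -3784 - (36 + 70 + 62) = -3784 - 1*168 = -3784 - 168 = -3952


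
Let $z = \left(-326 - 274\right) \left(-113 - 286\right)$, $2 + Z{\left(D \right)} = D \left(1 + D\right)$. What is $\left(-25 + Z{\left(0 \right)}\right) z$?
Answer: $-6463800$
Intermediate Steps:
$Z{\left(D \right)} = -2 + D \left(1 + D\right)$
$z = 239400$ ($z = \left(-600\right) \left(-399\right) = 239400$)
$\left(-25 + Z{\left(0 \right)}\right) z = \left(-25 + \left(-2 + 0 + 0^{2}\right)\right) 239400 = \left(-25 + \left(-2 + 0 + 0\right)\right) 239400 = \left(-25 - 2\right) 239400 = \left(-27\right) 239400 = -6463800$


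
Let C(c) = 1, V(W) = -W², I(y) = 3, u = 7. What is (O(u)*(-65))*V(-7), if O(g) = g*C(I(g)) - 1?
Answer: 19110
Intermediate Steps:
O(g) = -1 + g (O(g) = g*1 - 1 = g - 1 = -1 + g)
(O(u)*(-65))*V(-7) = ((-1 + 7)*(-65))*(-1*(-7)²) = (6*(-65))*(-1*49) = -390*(-49) = 19110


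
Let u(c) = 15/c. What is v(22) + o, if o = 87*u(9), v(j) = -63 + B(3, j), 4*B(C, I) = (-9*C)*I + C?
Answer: -263/4 ≈ -65.750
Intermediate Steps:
B(C, I) = C/4 - 9*C*I/4 (B(C, I) = ((-9*C)*I + C)/4 = (-9*C*I + C)/4 = (C - 9*C*I)/4 = C/4 - 9*C*I/4)
v(j) = -249/4 - 27*j/4 (v(j) = -63 + (1/4)*3*(1 - 9*j) = -63 + (3/4 - 27*j/4) = -249/4 - 27*j/4)
o = 145 (o = 87*(15/9) = 87*(15*(1/9)) = 87*(5/3) = 145)
v(22) + o = (-249/4 - 27/4*22) + 145 = (-249/4 - 297/2) + 145 = -843/4 + 145 = -263/4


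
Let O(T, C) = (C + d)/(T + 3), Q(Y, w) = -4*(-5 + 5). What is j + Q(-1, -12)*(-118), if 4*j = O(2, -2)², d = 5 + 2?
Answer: ¼ ≈ 0.25000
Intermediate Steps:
Q(Y, w) = 0 (Q(Y, w) = -4*0 = 0)
d = 7
O(T, C) = (7 + C)/(3 + T) (O(T, C) = (C + 7)/(T + 3) = (7 + C)/(3 + T))
j = ¼ (j = ((7 - 2)/(3 + 2))²/4 = (5/5)²/4 = ((⅕)*5)²/4 = (¼)*1² = (¼)*1 = ¼ ≈ 0.25000)
j + Q(-1, -12)*(-118) = ¼ + 0*(-118) = ¼ + 0 = ¼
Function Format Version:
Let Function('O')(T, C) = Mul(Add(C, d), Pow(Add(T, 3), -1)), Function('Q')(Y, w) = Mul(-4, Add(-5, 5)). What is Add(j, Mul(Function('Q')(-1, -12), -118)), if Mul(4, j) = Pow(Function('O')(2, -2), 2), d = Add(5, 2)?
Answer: Rational(1, 4) ≈ 0.25000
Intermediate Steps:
Function('Q')(Y, w) = 0 (Function('Q')(Y, w) = Mul(-4, 0) = 0)
d = 7
Function('O')(T, C) = Mul(Pow(Add(3, T), -1), Add(7, C)) (Function('O')(T, C) = Mul(Add(C, 7), Pow(Add(T, 3), -1)) = Mul(Add(7, C), Pow(Add(3, T), -1)) = Mul(Pow(Add(3, T), -1), Add(7, C)))
j = Rational(1, 4) (j = Mul(Rational(1, 4), Pow(Mul(Pow(Add(3, 2), -1), Add(7, -2)), 2)) = Mul(Rational(1, 4), Pow(Mul(Pow(5, -1), 5), 2)) = Mul(Rational(1, 4), Pow(Mul(Rational(1, 5), 5), 2)) = Mul(Rational(1, 4), Pow(1, 2)) = Mul(Rational(1, 4), 1) = Rational(1, 4) ≈ 0.25000)
Add(j, Mul(Function('Q')(-1, -12), -118)) = Add(Rational(1, 4), Mul(0, -118)) = Add(Rational(1, 4), 0) = Rational(1, 4)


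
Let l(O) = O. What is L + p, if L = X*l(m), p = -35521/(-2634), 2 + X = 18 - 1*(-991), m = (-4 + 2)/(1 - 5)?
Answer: 680870/1317 ≈ 516.99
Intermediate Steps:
m = ½ (m = -2/(-4) = -2*(-¼) = ½ ≈ 0.50000)
X = 1007 (X = -2 + (18 - 1*(-991)) = -2 + (18 + 991) = -2 + 1009 = 1007)
p = 35521/2634 (p = -35521*(-1/2634) = 35521/2634 ≈ 13.486)
L = 1007/2 (L = 1007*(½) = 1007/2 ≈ 503.50)
L + p = 1007/2 + 35521/2634 = 680870/1317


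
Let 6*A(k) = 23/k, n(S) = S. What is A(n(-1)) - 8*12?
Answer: -599/6 ≈ -99.833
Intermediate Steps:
A(k) = 23/(6*k) (A(k) = (23/k)/6 = 23/(6*k))
A(n(-1)) - 8*12 = (23/6)/(-1) - 8*12 = (23/6)*(-1) - 1*96 = -23/6 - 96 = -599/6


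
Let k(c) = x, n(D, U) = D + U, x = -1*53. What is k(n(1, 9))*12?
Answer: -636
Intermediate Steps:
x = -53
k(c) = -53
k(n(1, 9))*12 = -53*12 = -636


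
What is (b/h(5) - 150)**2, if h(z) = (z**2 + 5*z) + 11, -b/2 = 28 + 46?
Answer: 86452804/3721 ≈ 23234.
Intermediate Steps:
b = -148 (b = -2*(28 + 46) = -2*74 = -148)
h(z) = 11 + z**2 + 5*z
(b/h(5) - 150)**2 = (-148/(11 + 5**2 + 5*5) - 150)**2 = (-148/(11 + 25 + 25) - 150)**2 = (-148/61 - 150)**2 = (-9298/61)**2 = 86452804/3721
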